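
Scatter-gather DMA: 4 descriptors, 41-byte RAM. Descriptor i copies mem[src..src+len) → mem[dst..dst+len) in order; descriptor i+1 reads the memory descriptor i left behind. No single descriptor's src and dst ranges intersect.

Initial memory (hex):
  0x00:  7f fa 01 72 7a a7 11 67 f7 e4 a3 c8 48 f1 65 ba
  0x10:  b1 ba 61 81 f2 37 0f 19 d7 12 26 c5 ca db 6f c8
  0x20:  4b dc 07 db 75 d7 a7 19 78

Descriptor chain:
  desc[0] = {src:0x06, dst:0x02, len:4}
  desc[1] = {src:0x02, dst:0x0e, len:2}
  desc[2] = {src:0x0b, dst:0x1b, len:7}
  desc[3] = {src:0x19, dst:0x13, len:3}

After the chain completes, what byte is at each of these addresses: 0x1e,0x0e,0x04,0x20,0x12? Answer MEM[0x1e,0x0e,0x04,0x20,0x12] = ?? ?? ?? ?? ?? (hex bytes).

MEM[0x1e,0x0e,0x04,0x20,0x12] = 11 11 f7 b1 61

[0] 0x06->0x02 len=4 : 11 67 f7 e4
[1] 0x02->0x0e len=2 : 11 67
[2] 0x0b->0x1b len=7 : c8 48 f1 11 67 b1 ba
[3] 0x19->0x13 len=3 : 12 26 c8
query mem[0x1e]=0x11, mem[0x0e]=0x11, mem[0x04]=0xf7, mem[0x20]=0xb1, mem[0x12]=0x61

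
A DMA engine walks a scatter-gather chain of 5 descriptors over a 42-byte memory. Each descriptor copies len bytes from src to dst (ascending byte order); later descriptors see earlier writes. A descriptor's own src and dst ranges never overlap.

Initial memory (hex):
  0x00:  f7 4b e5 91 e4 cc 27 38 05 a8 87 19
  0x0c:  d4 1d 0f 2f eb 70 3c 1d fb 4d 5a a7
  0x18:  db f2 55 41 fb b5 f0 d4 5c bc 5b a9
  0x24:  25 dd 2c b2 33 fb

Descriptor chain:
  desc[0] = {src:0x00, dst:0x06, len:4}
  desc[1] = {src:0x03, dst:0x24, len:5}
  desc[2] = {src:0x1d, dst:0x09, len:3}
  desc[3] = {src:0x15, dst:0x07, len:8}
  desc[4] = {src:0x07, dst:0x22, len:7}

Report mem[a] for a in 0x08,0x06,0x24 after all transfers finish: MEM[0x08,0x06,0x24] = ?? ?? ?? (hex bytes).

MEM[0x08,0x06,0x24] = 5a f7 a7

D0: mem[0x06..0x09] <- [f7 4b e5 91]
D1: mem[0x24..0x28] <- [91 e4 cc f7 4b]
D2: mem[0x09..0x0b] <- [b5 f0 d4]
D3: mem[0x07..0x0e] <- [4d 5a a7 db f2 55 41 fb]
D4: mem[0x22..0x28] <- [4d 5a a7 db f2 55 41]
query mem[0x08]=0x5a, mem[0x06]=0xf7, mem[0x24]=0xa7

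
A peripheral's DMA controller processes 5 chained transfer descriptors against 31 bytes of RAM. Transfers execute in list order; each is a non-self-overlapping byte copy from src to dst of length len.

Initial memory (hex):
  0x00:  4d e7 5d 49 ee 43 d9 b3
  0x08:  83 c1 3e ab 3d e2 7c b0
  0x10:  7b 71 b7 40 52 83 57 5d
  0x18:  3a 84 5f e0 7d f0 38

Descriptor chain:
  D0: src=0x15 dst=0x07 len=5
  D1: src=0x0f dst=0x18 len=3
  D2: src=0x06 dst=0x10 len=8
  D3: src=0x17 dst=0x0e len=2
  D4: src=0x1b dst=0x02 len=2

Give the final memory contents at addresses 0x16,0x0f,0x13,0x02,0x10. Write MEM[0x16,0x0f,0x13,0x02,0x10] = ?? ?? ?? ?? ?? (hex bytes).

MEM[0x16,0x0f,0x13,0x02,0x10] = 3d b0 5d e0 d9

#0 dst[0x07+5] := {0x83,0x57,0x5d,0x3a,0x84}
#1 dst[0x18+3] := {0xb0,0x7b,0x71}
#2 dst[0x10+8] := {0xd9,0x83,0x57,0x5d,0x3a,0x84,0x3d,0xe2}
#3 dst[0x0e+2] := {0xe2,0xb0}
#4 dst[0x02+2] := {0xe0,0x7d}
query mem[0x16]=0x3d, mem[0x0f]=0xb0, mem[0x13]=0x5d, mem[0x02]=0xe0, mem[0x10]=0xd9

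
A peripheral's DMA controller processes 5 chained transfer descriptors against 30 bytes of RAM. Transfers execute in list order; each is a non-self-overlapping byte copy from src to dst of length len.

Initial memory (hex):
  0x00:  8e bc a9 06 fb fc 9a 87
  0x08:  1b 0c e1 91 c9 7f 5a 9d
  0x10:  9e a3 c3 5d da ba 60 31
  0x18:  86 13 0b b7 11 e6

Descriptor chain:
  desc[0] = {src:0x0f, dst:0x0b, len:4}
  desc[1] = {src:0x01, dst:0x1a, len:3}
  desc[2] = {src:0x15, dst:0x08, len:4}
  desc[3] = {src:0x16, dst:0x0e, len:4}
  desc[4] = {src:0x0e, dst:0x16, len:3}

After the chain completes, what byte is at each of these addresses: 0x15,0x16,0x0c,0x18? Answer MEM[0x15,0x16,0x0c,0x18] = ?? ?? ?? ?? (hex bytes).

D0: mem[0x0b..0x0e] <- [9d 9e a3 c3]
D1: mem[0x1a..0x1c] <- [bc a9 06]
D2: mem[0x08..0x0b] <- [ba 60 31 86]
D3: mem[0x0e..0x11] <- [60 31 86 13]
D4: mem[0x16..0x18] <- [60 31 86]
query mem[0x15]=0xba, mem[0x16]=0x60, mem[0x0c]=0x9e, mem[0x18]=0x86

MEM[0x15,0x16,0x0c,0x18] = ba 60 9e 86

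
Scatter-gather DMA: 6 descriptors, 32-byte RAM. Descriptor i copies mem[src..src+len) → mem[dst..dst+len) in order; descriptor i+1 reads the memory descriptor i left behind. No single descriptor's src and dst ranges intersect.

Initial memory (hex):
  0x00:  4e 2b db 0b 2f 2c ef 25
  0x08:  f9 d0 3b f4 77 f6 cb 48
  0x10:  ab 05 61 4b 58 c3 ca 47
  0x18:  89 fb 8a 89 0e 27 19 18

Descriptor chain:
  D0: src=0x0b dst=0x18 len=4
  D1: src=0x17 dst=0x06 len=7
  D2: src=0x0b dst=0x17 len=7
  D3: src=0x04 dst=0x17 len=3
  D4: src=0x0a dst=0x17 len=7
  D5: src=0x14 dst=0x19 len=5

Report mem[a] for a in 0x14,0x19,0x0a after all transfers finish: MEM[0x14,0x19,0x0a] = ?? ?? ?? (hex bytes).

[0] 0x0b->0x18 len=4 : f4 77 f6 cb
[1] 0x17->0x06 len=7 : 47 f4 77 f6 cb 0e 27
[2] 0x0b->0x17 len=7 : 0e 27 f6 cb 48 ab 05
[3] 0x04->0x17 len=3 : 2f 2c 47
[4] 0x0a->0x17 len=7 : cb 0e 27 f6 cb 48 ab
[5] 0x14->0x19 len=5 : 58 c3 ca cb 0e
query mem[0x14]=0x58, mem[0x19]=0x58, mem[0x0a]=0xcb

MEM[0x14,0x19,0x0a] = 58 58 cb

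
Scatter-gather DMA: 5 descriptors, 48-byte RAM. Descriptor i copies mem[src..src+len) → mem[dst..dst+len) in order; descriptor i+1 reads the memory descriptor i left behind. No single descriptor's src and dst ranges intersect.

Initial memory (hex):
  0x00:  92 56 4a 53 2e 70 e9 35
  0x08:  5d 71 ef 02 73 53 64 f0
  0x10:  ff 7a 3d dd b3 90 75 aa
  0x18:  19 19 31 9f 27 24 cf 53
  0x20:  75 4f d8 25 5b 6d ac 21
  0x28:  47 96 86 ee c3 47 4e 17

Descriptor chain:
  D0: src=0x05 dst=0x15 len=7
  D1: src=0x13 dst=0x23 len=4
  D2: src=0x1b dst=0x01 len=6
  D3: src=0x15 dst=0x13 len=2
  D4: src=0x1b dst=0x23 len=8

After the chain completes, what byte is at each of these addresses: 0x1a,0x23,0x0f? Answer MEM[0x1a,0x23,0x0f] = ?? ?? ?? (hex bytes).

#0 dst[0x15+7] := {0x70,0xe9,0x35,0x5d,0x71,0xef,0x02}
#1 dst[0x23+4] := {0xdd,0xb3,0x70,0xe9}
#2 dst[0x01+6] := {0x02,0x27,0x24,0xcf,0x53,0x75}
#3 dst[0x13+2] := {0x70,0xe9}
#4 dst[0x23+8] := {0x02,0x27,0x24,0xcf,0x53,0x75,0x4f,0xd8}
query mem[0x1a]=0xef, mem[0x23]=0x02, mem[0x0f]=0xf0

MEM[0x1a,0x23,0x0f] = ef 02 f0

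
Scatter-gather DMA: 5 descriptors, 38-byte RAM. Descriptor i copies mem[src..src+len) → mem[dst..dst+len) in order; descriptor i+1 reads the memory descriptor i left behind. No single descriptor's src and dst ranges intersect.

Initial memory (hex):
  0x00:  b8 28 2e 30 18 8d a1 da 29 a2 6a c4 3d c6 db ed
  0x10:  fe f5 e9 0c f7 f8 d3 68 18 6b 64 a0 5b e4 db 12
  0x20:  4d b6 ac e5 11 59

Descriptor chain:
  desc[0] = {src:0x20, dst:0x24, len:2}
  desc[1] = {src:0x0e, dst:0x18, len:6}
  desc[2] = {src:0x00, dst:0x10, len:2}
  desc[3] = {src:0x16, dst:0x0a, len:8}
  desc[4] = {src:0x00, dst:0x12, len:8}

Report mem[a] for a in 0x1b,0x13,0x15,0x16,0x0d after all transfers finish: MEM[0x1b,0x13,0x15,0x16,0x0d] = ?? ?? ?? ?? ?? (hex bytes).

MEM[0x1b,0x13,0x15,0x16,0x0d] = f5 28 30 18 ed

#0 dst[0x24+2] := {0x4d,0xb6}
#1 dst[0x18+6] := {0xdb,0xed,0xfe,0xf5,0xe9,0x0c}
#2 dst[0x10+2] := {0xb8,0x28}
#3 dst[0x0a+8] := {0xd3,0x68,0xdb,0xed,0xfe,0xf5,0xe9,0x0c}
#4 dst[0x12+8] := {0xb8,0x28,0x2e,0x30,0x18,0x8d,0xa1,0xda}
query mem[0x1b]=0xf5, mem[0x13]=0x28, mem[0x15]=0x30, mem[0x16]=0x18, mem[0x0d]=0xed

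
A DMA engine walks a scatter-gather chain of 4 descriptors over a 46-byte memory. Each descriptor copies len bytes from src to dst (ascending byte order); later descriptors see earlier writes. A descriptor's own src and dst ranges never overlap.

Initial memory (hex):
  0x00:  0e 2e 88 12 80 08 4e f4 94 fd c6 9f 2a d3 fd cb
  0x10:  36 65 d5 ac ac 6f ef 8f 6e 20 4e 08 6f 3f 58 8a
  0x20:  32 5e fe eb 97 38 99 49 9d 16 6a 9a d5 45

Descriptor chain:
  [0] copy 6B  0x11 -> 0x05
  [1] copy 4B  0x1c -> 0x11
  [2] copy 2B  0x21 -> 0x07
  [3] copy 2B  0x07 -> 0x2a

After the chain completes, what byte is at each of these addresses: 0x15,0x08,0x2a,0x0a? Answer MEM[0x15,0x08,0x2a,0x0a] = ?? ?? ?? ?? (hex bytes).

D0: mem[0x05..0x0a] <- [65 d5 ac ac 6f ef]
D1: mem[0x11..0x14] <- [6f 3f 58 8a]
D2: mem[0x07..0x08] <- [5e fe]
D3: mem[0x2a..0x2b] <- [5e fe]
query mem[0x15]=0x6f, mem[0x08]=0xfe, mem[0x2a]=0x5e, mem[0x0a]=0xef

MEM[0x15,0x08,0x2a,0x0a] = 6f fe 5e ef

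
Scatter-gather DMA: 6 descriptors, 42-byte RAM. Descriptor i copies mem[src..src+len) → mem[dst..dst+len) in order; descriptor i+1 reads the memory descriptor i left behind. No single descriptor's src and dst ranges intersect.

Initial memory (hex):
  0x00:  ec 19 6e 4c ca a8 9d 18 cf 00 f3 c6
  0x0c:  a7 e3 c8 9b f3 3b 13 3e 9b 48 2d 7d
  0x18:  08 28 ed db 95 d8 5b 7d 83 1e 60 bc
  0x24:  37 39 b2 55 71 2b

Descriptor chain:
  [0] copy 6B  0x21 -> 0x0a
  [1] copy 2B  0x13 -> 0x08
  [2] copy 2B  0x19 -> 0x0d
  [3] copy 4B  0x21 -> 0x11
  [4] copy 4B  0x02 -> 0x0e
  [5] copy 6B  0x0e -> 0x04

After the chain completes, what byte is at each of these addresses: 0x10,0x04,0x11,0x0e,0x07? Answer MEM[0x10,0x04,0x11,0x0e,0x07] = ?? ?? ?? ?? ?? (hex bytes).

#0 dst[0x0a+6] := {0x1e,0x60,0xbc,0x37,0x39,0xb2}
#1 dst[0x08+2] := {0x3e,0x9b}
#2 dst[0x0d+2] := {0x28,0xed}
#3 dst[0x11+4] := {0x1e,0x60,0xbc,0x37}
#4 dst[0x0e+4] := {0x6e,0x4c,0xca,0xa8}
#5 dst[0x04+6] := {0x6e,0x4c,0xca,0xa8,0x60,0xbc}
query mem[0x10]=0xca, mem[0x04]=0x6e, mem[0x11]=0xa8, mem[0x0e]=0x6e, mem[0x07]=0xa8

MEM[0x10,0x04,0x11,0x0e,0x07] = ca 6e a8 6e a8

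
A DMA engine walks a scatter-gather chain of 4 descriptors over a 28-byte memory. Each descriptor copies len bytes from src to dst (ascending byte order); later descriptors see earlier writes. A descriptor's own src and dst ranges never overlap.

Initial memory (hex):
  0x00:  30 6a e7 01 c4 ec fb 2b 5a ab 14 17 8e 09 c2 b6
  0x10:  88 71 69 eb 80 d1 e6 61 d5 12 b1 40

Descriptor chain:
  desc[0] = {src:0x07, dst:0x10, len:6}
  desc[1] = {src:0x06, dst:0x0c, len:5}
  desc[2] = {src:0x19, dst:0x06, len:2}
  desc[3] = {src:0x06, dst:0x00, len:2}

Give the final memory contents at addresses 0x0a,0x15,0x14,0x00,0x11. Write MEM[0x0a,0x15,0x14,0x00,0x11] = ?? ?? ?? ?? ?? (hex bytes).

#0 dst[0x10+6] := {0x2b,0x5a,0xab,0x14,0x17,0x8e}
#1 dst[0x0c+5] := {0xfb,0x2b,0x5a,0xab,0x14}
#2 dst[0x06+2] := {0x12,0xb1}
#3 dst[0x00+2] := {0x12,0xb1}
query mem[0x0a]=0x14, mem[0x15]=0x8e, mem[0x14]=0x17, mem[0x00]=0x12, mem[0x11]=0x5a

MEM[0x0a,0x15,0x14,0x00,0x11] = 14 8e 17 12 5a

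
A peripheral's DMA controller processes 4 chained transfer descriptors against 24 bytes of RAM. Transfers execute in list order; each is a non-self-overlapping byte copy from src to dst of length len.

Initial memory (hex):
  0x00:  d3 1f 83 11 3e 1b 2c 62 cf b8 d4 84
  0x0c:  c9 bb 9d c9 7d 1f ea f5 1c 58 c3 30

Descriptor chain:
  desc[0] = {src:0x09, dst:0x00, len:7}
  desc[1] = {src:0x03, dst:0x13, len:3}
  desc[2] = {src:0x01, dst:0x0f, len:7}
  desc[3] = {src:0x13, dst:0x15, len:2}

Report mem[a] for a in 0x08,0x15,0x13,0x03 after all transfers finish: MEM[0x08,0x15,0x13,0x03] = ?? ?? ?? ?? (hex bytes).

#0 dst[0x00+7] := {0xb8,0xd4,0x84,0xc9,0xbb,0x9d,0xc9}
#1 dst[0x13+3] := {0xc9,0xbb,0x9d}
#2 dst[0x0f+7] := {0xd4,0x84,0xc9,0xbb,0x9d,0xc9,0x62}
#3 dst[0x15+2] := {0x9d,0xc9}
query mem[0x08]=0xcf, mem[0x15]=0x9d, mem[0x13]=0x9d, mem[0x03]=0xc9

MEM[0x08,0x15,0x13,0x03] = cf 9d 9d c9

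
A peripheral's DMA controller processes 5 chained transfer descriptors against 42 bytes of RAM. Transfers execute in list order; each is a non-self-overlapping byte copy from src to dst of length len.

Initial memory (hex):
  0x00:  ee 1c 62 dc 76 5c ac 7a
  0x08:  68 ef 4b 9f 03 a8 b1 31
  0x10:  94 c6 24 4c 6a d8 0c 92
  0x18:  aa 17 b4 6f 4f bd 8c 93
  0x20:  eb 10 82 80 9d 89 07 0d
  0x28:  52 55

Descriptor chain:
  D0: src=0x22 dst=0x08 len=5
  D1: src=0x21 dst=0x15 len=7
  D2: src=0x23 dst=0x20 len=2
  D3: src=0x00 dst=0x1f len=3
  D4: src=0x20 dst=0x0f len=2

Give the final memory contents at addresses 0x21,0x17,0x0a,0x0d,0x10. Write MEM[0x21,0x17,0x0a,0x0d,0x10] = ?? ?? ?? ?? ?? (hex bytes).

#0 dst[0x08+5] := {0x82,0x80,0x9d,0x89,0x07}
#1 dst[0x15+7] := {0x10,0x82,0x80,0x9d,0x89,0x07,0x0d}
#2 dst[0x20+2] := {0x80,0x9d}
#3 dst[0x1f+3] := {0xee,0x1c,0x62}
#4 dst[0x0f+2] := {0x1c,0x62}
query mem[0x21]=0x62, mem[0x17]=0x80, mem[0x0a]=0x9d, mem[0x0d]=0xa8, mem[0x10]=0x62

MEM[0x21,0x17,0x0a,0x0d,0x10] = 62 80 9d a8 62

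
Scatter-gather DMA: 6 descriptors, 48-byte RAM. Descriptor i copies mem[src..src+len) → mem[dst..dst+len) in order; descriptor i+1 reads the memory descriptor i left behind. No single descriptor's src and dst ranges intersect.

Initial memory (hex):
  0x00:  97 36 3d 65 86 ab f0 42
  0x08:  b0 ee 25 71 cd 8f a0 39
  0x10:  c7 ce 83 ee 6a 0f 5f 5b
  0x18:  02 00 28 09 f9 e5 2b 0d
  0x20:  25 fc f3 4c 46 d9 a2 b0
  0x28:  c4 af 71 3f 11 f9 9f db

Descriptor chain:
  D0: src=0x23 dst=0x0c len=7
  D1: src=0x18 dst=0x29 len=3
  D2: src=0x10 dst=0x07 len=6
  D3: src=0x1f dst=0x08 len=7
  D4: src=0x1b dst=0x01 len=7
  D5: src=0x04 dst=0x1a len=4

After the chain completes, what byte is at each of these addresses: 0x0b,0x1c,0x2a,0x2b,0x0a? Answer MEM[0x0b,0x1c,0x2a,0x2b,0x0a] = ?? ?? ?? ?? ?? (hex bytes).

MEM[0x0b,0x1c,0x2a,0x2b,0x0a] = f3 25 00 28 fc

#0 dst[0x0c+7] := {0x4c,0x46,0xd9,0xa2,0xb0,0xc4,0xaf}
#1 dst[0x29+3] := {0x02,0x00,0x28}
#2 dst[0x07+6] := {0xb0,0xc4,0xaf,0xee,0x6a,0x0f}
#3 dst[0x08+7] := {0x0d,0x25,0xfc,0xf3,0x4c,0x46,0xd9}
#4 dst[0x01+7] := {0x09,0xf9,0xe5,0x2b,0x0d,0x25,0xfc}
#5 dst[0x1a+4] := {0x2b,0x0d,0x25,0xfc}
query mem[0x0b]=0xf3, mem[0x1c]=0x25, mem[0x2a]=0x00, mem[0x2b]=0x28, mem[0x0a]=0xfc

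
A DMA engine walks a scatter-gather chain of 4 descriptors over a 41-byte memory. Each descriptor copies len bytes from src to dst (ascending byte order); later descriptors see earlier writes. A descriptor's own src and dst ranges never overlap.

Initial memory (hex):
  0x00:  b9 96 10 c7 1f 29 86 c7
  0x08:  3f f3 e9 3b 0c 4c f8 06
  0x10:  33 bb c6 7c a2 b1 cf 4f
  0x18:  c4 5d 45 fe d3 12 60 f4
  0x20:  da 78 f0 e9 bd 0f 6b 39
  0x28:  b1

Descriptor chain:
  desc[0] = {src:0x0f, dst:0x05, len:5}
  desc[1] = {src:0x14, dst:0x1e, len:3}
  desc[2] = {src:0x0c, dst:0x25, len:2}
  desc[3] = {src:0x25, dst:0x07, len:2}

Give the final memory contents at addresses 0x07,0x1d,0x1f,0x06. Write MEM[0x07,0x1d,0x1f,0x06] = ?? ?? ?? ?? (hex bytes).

MEM[0x07,0x1d,0x1f,0x06] = 0c 12 b1 33

[0] 0x0f->0x05 len=5 : 06 33 bb c6 7c
[1] 0x14->0x1e len=3 : a2 b1 cf
[2] 0x0c->0x25 len=2 : 0c 4c
[3] 0x25->0x07 len=2 : 0c 4c
query mem[0x07]=0x0c, mem[0x1d]=0x12, mem[0x1f]=0xb1, mem[0x06]=0x33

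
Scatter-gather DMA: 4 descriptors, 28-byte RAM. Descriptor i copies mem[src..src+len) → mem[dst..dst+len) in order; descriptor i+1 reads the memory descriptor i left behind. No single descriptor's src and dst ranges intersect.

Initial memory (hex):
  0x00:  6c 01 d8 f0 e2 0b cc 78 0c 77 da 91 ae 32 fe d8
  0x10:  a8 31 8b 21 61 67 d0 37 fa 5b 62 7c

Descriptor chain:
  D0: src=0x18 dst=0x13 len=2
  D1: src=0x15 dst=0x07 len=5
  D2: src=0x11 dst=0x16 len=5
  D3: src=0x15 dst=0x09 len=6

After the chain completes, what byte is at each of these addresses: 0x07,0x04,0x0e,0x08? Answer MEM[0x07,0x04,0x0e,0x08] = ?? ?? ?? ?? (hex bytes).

MEM[0x07,0x04,0x0e,0x08] = 67 e2 67 d0

D0: mem[0x13..0x14] <- [fa 5b]
D1: mem[0x07..0x0b] <- [67 d0 37 fa 5b]
D2: mem[0x16..0x1a] <- [31 8b fa 5b 67]
D3: mem[0x09..0x0e] <- [67 31 8b fa 5b 67]
query mem[0x07]=0x67, mem[0x04]=0xe2, mem[0x0e]=0x67, mem[0x08]=0xd0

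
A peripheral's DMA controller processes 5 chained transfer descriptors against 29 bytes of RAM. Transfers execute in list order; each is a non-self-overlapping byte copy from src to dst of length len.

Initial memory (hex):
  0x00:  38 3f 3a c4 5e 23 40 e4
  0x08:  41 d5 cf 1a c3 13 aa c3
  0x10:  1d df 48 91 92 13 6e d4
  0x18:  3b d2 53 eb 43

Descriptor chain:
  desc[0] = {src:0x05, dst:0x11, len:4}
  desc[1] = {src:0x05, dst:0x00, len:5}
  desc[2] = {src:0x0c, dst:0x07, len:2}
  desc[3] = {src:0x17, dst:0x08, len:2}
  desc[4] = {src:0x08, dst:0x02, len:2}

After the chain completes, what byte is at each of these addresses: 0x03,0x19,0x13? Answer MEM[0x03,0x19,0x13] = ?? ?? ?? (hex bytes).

MEM[0x03,0x19,0x13] = 3b d2 e4

#0 dst[0x11+4] := {0x23,0x40,0xe4,0x41}
#1 dst[0x00+5] := {0x23,0x40,0xe4,0x41,0xd5}
#2 dst[0x07+2] := {0xc3,0x13}
#3 dst[0x08+2] := {0xd4,0x3b}
#4 dst[0x02+2] := {0xd4,0x3b}
query mem[0x03]=0x3b, mem[0x19]=0xd2, mem[0x13]=0xe4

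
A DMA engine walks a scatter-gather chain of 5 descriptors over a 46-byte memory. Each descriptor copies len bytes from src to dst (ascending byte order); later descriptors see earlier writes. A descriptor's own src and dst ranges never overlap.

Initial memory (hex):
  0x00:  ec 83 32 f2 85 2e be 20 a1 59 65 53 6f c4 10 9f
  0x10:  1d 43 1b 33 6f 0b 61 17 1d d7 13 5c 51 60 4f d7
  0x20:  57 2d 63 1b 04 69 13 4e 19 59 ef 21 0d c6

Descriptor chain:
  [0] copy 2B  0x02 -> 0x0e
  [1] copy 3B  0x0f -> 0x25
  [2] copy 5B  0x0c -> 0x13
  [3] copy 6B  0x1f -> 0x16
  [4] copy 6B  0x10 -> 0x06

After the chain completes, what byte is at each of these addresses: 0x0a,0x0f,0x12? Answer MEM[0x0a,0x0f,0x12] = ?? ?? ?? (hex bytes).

MEM[0x0a,0x0f,0x12] = c4 f2 1b

D0: mem[0x0e..0x0f] <- [32 f2]
D1: mem[0x25..0x27] <- [f2 1d 43]
D2: mem[0x13..0x17] <- [6f c4 32 f2 1d]
D3: mem[0x16..0x1b] <- [d7 57 2d 63 1b 04]
D4: mem[0x06..0x0b] <- [1d 43 1b 6f c4 32]
query mem[0x0a]=0xc4, mem[0x0f]=0xf2, mem[0x12]=0x1b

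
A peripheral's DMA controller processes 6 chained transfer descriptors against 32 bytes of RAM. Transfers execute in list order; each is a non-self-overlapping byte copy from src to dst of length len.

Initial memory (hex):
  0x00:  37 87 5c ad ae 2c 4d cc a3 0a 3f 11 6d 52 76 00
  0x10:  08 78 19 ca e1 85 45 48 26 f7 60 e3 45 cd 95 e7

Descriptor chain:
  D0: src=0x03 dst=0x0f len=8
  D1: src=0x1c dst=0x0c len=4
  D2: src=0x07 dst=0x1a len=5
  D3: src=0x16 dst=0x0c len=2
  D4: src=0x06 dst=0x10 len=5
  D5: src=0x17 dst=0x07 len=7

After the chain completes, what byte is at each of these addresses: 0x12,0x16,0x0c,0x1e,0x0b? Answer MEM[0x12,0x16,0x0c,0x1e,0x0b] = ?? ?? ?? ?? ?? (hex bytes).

MEM[0x12,0x16,0x0c,0x1e,0x0b] = a3 3f 0a 11 a3

[0] 0x03->0x0f len=8 : ad ae 2c 4d cc a3 0a 3f
[1] 0x1c->0x0c len=4 : 45 cd 95 e7
[2] 0x07->0x1a len=5 : cc a3 0a 3f 11
[3] 0x16->0x0c len=2 : 3f 48
[4] 0x06->0x10 len=5 : 4d cc a3 0a 3f
[5] 0x17->0x07 len=7 : 48 26 f7 cc a3 0a 3f
query mem[0x12]=0xa3, mem[0x16]=0x3f, mem[0x0c]=0x0a, mem[0x1e]=0x11, mem[0x0b]=0xa3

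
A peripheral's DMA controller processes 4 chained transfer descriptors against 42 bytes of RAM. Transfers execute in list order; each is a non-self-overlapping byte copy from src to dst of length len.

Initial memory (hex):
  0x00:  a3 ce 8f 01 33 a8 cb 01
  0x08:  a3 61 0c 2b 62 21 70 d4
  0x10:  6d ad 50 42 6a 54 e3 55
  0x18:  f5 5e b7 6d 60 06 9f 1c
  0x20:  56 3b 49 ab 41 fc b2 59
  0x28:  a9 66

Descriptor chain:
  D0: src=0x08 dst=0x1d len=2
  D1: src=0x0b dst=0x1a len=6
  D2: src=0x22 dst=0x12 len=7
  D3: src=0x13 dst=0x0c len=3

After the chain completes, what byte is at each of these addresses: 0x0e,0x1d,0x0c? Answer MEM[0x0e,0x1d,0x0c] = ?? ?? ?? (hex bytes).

MEM[0x0e,0x1d,0x0c] = fc 70 ab

#0 dst[0x1d+2] := {0xa3,0x61}
#1 dst[0x1a+6] := {0x2b,0x62,0x21,0x70,0xd4,0x6d}
#2 dst[0x12+7] := {0x49,0xab,0x41,0xfc,0xb2,0x59,0xa9}
#3 dst[0x0c+3] := {0xab,0x41,0xfc}
query mem[0x0e]=0xfc, mem[0x1d]=0x70, mem[0x0c]=0xab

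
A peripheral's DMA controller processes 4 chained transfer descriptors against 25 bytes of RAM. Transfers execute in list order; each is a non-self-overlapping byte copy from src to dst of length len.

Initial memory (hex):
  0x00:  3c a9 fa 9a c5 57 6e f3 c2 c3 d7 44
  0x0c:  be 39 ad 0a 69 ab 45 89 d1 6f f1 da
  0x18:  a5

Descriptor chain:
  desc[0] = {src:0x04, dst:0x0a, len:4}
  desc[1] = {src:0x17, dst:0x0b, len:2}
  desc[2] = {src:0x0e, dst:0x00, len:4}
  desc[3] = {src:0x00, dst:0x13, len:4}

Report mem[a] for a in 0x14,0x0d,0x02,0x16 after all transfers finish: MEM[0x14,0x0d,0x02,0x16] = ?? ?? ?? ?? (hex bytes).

D0: mem[0x0a..0x0d] <- [c5 57 6e f3]
D1: mem[0x0b..0x0c] <- [da a5]
D2: mem[0x00..0x03] <- [ad 0a 69 ab]
D3: mem[0x13..0x16] <- [ad 0a 69 ab]
query mem[0x14]=0x0a, mem[0x0d]=0xf3, mem[0x02]=0x69, mem[0x16]=0xab

MEM[0x14,0x0d,0x02,0x16] = 0a f3 69 ab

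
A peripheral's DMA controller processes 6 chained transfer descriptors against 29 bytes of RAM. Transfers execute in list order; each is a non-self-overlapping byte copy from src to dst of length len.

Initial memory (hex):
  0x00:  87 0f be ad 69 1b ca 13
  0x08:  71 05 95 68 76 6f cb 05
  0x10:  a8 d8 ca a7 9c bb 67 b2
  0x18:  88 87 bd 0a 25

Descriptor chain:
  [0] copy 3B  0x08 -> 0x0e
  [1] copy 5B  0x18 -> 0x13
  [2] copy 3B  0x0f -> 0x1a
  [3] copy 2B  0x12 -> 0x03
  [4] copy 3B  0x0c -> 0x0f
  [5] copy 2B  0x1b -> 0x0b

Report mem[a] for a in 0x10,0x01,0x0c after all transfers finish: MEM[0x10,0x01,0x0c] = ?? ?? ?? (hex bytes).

  after D0: wrote 3B at 0x0e = 710595
  after D1: wrote 5B at 0x13 = 8887bd0a25
  after D2: wrote 3B at 0x1a = 0595d8
  after D3: wrote 2B at 0x03 = ca88
  after D4: wrote 3B at 0x0f = 766f71
  after D5: wrote 2B at 0x0b = 95d8
query mem[0x10]=0x6f, mem[0x01]=0x0f, mem[0x0c]=0xd8

MEM[0x10,0x01,0x0c] = 6f 0f d8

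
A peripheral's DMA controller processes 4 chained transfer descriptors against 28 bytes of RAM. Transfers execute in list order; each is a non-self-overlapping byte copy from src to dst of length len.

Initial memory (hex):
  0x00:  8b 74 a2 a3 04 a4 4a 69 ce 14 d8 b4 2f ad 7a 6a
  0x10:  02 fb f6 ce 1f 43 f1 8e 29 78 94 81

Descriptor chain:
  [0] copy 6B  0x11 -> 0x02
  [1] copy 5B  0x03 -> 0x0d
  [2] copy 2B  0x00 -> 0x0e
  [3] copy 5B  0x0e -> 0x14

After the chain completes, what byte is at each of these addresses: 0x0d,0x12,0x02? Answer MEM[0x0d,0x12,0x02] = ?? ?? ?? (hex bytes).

[0] 0x11->0x02 len=6 : fb f6 ce 1f 43 f1
[1] 0x03->0x0d len=5 : f6 ce 1f 43 f1
[2] 0x00->0x0e len=2 : 8b 74
[3] 0x0e->0x14 len=5 : 8b 74 43 f1 f6
query mem[0x0d]=0xf6, mem[0x12]=0xf6, mem[0x02]=0xfb

MEM[0x0d,0x12,0x02] = f6 f6 fb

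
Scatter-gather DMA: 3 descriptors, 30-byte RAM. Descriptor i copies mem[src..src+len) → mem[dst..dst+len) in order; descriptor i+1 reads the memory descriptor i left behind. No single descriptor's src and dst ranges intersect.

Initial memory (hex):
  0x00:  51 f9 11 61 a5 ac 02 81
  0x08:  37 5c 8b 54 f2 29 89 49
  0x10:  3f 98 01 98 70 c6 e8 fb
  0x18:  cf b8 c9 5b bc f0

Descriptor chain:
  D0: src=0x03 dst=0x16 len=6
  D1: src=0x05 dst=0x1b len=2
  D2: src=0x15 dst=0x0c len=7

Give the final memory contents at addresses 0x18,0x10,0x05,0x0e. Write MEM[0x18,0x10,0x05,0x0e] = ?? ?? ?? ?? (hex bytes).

[0] 0x03->0x16 len=6 : 61 a5 ac 02 81 37
[1] 0x05->0x1b len=2 : ac 02
[2] 0x15->0x0c len=7 : c6 61 a5 ac 02 81 ac
query mem[0x18]=0xac, mem[0x10]=0x02, mem[0x05]=0xac, mem[0x0e]=0xa5

MEM[0x18,0x10,0x05,0x0e] = ac 02 ac a5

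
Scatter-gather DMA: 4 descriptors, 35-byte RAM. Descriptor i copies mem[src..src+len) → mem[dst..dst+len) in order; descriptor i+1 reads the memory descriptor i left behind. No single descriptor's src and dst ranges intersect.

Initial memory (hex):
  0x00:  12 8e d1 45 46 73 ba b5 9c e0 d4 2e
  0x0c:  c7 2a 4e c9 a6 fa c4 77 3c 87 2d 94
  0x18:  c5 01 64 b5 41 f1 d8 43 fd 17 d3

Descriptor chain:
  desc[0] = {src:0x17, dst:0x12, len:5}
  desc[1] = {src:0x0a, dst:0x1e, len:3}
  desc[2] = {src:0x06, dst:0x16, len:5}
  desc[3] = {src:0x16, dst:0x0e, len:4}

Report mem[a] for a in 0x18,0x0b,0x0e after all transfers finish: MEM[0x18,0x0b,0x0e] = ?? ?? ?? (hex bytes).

D0: mem[0x12..0x16] <- [94 c5 01 64 b5]
D1: mem[0x1e..0x20] <- [d4 2e c7]
D2: mem[0x16..0x1a] <- [ba b5 9c e0 d4]
D3: mem[0x0e..0x11] <- [ba b5 9c e0]
query mem[0x18]=0x9c, mem[0x0b]=0x2e, mem[0x0e]=0xba

MEM[0x18,0x0b,0x0e] = 9c 2e ba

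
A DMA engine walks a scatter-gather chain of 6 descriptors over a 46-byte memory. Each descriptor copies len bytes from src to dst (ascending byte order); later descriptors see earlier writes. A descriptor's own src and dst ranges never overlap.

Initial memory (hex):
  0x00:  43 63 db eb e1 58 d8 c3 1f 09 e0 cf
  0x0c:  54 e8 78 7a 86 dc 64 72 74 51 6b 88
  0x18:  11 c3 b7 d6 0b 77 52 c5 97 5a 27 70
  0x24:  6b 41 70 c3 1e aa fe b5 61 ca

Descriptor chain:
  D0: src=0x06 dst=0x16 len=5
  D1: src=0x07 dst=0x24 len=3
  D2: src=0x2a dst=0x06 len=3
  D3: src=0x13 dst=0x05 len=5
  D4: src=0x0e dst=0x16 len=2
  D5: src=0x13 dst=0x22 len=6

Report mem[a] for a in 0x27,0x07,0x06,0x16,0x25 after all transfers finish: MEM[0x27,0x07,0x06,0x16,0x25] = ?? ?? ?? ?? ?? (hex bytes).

#0 dst[0x16+5] := {0xd8,0xc3,0x1f,0x09,0xe0}
#1 dst[0x24+3] := {0xc3,0x1f,0x09}
#2 dst[0x06+3] := {0xfe,0xb5,0x61}
#3 dst[0x05+5] := {0x72,0x74,0x51,0xd8,0xc3}
#4 dst[0x16+2] := {0x78,0x7a}
#5 dst[0x22+6] := {0x72,0x74,0x51,0x78,0x7a,0x1f}
query mem[0x27]=0x1f, mem[0x07]=0x51, mem[0x06]=0x74, mem[0x16]=0x78, mem[0x25]=0x78

MEM[0x27,0x07,0x06,0x16,0x25] = 1f 51 74 78 78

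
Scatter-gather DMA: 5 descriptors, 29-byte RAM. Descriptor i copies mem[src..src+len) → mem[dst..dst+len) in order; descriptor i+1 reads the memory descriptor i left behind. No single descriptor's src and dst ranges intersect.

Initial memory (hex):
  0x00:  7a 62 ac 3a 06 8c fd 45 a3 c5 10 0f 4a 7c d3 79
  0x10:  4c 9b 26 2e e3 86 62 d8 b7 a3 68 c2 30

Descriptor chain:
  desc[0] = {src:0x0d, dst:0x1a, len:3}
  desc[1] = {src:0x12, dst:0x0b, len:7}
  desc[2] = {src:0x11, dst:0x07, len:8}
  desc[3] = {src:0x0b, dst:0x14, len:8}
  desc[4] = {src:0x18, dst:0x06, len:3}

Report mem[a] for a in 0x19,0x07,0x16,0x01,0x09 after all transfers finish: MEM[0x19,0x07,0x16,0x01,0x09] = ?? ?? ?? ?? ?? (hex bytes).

MEM[0x19,0x07,0x16,0x01,0x09] = d8 d8 d8 62 2e

D0: mem[0x1a..0x1c] <- [7c d3 79]
D1: mem[0x0b..0x11] <- [26 2e e3 86 62 d8 b7]
D2: mem[0x07..0x0e] <- [b7 26 2e e3 86 62 d8 b7]
D3: mem[0x14..0x1b] <- [86 62 d8 b7 62 d8 b7 26]
D4: mem[0x06..0x08] <- [62 d8 b7]
query mem[0x19]=0xd8, mem[0x07]=0xd8, mem[0x16]=0xd8, mem[0x01]=0x62, mem[0x09]=0x2e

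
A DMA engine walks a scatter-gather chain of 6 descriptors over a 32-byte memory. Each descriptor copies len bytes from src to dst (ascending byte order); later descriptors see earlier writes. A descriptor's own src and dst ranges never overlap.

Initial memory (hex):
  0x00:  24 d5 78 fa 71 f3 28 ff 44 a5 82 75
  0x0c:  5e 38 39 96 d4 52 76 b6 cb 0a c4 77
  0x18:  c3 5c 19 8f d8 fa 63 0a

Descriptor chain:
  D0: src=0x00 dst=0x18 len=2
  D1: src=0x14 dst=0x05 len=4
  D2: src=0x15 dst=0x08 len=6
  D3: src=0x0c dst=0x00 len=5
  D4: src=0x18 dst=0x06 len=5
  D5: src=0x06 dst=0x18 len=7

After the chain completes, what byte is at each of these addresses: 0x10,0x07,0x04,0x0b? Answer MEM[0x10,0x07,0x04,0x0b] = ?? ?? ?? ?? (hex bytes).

MEM[0x10,0x07,0x04,0x0b] = d4 d5 d4 24

  after D0: wrote 2B at 0x18 = 24d5
  after D1: wrote 4B at 0x05 = cb0ac477
  after D2: wrote 6B at 0x08 = 0ac47724d519
  after D3: wrote 5B at 0x00 = d5193996d4
  after D4: wrote 5B at 0x06 = 24d5198fd8
  after D5: wrote 7B at 0x18 = 24d5198fd824d5
query mem[0x10]=0xd4, mem[0x07]=0xd5, mem[0x04]=0xd4, mem[0x0b]=0x24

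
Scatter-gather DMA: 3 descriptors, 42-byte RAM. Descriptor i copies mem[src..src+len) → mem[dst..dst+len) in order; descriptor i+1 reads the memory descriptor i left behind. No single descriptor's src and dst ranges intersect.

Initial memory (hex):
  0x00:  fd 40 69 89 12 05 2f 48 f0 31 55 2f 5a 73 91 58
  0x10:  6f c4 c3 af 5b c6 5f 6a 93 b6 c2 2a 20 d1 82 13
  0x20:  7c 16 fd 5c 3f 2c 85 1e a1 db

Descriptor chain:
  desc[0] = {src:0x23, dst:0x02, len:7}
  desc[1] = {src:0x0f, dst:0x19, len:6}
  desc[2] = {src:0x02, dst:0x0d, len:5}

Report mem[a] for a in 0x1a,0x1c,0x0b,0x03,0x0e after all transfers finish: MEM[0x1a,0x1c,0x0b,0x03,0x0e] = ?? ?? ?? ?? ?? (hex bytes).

#0 dst[0x02+7] := {0x5c,0x3f,0x2c,0x85,0x1e,0xa1,0xdb}
#1 dst[0x19+6] := {0x58,0x6f,0xc4,0xc3,0xaf,0x5b}
#2 dst[0x0d+5] := {0x5c,0x3f,0x2c,0x85,0x1e}
query mem[0x1a]=0x6f, mem[0x1c]=0xc3, mem[0x0b]=0x2f, mem[0x03]=0x3f, mem[0x0e]=0x3f

MEM[0x1a,0x1c,0x0b,0x03,0x0e] = 6f c3 2f 3f 3f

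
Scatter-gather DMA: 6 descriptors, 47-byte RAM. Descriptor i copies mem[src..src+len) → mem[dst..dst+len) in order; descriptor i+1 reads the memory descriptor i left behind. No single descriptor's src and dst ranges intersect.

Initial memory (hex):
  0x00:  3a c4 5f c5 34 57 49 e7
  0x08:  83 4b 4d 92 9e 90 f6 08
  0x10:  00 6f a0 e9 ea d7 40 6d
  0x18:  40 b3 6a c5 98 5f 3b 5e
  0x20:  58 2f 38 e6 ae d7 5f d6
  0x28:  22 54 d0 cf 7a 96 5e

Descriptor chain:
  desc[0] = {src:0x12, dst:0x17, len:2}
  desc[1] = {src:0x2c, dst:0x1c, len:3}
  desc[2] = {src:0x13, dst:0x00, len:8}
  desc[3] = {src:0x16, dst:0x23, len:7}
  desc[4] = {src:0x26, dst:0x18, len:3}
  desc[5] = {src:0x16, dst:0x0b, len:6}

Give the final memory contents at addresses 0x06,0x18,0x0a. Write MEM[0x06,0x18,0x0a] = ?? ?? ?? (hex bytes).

MEM[0x06,0x18,0x0a] = b3 b3 4d

  after D0: wrote 2B at 0x17 = a0e9
  after D1: wrote 3B at 0x1c = 7a965e
  after D2: wrote 8B at 0x00 = e9ead740a0e9b36a
  after D3: wrote 7B at 0x23 = 40a0e9b36ac57a
  after D4: wrote 3B at 0x18 = b36ac5
  after D5: wrote 6B at 0x0b = 40a0b36ac5c5
query mem[0x06]=0xb3, mem[0x18]=0xb3, mem[0x0a]=0x4d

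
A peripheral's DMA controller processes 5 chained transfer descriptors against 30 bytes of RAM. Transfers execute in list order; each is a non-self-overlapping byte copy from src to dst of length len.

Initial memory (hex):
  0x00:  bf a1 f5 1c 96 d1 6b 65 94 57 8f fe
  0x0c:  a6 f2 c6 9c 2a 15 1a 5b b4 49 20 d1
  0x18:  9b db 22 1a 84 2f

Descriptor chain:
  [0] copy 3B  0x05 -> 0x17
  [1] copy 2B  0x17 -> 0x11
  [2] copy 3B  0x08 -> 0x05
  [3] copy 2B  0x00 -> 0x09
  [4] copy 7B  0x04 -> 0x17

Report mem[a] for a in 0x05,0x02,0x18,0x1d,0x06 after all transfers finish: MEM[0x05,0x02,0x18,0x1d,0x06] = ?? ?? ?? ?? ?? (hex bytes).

MEM[0x05,0x02,0x18,0x1d,0x06] = 94 f5 94 a1 57

#0 dst[0x17+3] := {0xd1,0x6b,0x65}
#1 dst[0x11+2] := {0xd1,0x6b}
#2 dst[0x05+3] := {0x94,0x57,0x8f}
#3 dst[0x09+2] := {0xbf,0xa1}
#4 dst[0x17+7] := {0x96,0x94,0x57,0x8f,0x94,0xbf,0xa1}
query mem[0x05]=0x94, mem[0x02]=0xf5, mem[0x18]=0x94, mem[0x1d]=0xa1, mem[0x06]=0x57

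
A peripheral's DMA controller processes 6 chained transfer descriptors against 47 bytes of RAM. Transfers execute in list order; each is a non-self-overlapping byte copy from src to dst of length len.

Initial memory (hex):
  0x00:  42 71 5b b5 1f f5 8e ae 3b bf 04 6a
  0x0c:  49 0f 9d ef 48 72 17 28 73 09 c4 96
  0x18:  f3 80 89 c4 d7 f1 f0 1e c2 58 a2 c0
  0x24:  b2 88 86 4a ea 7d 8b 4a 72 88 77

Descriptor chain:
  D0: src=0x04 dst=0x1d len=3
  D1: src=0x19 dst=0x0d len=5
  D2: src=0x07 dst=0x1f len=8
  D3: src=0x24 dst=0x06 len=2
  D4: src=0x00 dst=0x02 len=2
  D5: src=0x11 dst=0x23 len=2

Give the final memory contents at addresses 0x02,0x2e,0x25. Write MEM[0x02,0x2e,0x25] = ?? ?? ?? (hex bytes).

#0 dst[0x1d+3] := {0x1f,0xf5,0x8e}
#1 dst[0x0d+5] := {0x80,0x89,0xc4,0xd7,0x1f}
#2 dst[0x1f+8] := {0xae,0x3b,0xbf,0x04,0x6a,0x49,0x80,0x89}
#3 dst[0x06+2] := {0x49,0x80}
#4 dst[0x02+2] := {0x42,0x71}
#5 dst[0x23+2] := {0x1f,0x17}
query mem[0x02]=0x42, mem[0x2e]=0x77, mem[0x25]=0x80

MEM[0x02,0x2e,0x25] = 42 77 80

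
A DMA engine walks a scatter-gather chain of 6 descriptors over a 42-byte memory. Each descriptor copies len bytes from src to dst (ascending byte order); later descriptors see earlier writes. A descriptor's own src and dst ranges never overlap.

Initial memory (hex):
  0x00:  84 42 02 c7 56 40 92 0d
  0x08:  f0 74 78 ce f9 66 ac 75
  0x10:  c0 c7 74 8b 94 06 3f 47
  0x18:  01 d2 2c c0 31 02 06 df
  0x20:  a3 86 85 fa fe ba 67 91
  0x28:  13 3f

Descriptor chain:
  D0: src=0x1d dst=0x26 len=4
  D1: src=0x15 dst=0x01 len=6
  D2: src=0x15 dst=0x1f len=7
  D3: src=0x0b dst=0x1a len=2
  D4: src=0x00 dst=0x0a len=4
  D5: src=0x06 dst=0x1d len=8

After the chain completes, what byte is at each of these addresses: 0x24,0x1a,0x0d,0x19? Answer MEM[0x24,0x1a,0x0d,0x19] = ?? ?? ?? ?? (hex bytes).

  after D0: wrote 4B at 0x26 = 0206dfa3
  after D1: wrote 6B at 0x01 = 063f4701d22c
  after D2: wrote 7B at 0x1f = 063f4701d22cc0
  after D3: wrote 2B at 0x1a = cef9
  after D4: wrote 4B at 0x0a = 84063f47
  after D5: wrote 8B at 0x1d = 2c0df07484063f47
query mem[0x24]=0x47, mem[0x1a]=0xce, mem[0x0d]=0x47, mem[0x19]=0xd2

MEM[0x24,0x1a,0x0d,0x19] = 47 ce 47 d2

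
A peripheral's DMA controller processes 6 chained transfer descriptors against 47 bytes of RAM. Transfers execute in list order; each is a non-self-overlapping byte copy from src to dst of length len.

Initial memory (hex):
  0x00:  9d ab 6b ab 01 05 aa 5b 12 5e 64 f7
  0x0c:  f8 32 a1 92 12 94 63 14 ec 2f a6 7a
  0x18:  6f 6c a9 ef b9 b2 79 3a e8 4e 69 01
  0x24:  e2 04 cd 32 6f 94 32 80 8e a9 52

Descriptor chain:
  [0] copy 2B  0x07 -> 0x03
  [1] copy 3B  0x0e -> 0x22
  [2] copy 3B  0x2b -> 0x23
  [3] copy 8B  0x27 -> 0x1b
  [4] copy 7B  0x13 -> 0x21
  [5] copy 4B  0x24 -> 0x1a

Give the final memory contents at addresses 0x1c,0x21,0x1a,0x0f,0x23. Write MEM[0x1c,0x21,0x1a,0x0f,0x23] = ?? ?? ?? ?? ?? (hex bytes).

MEM[0x1c,0x21,0x1a,0x0f,0x23] = 6f 14 a6 92 2f

[0] 0x07->0x03 len=2 : 5b 12
[1] 0x0e->0x22 len=3 : a1 92 12
[2] 0x2b->0x23 len=3 : 80 8e a9
[3] 0x27->0x1b len=8 : 32 6f 94 32 80 8e a9 52
[4] 0x13->0x21 len=7 : 14 ec 2f a6 7a 6f 6c
[5] 0x24->0x1a len=4 : a6 7a 6f 6c
query mem[0x1c]=0x6f, mem[0x21]=0x14, mem[0x1a]=0xa6, mem[0x0f]=0x92, mem[0x23]=0x2f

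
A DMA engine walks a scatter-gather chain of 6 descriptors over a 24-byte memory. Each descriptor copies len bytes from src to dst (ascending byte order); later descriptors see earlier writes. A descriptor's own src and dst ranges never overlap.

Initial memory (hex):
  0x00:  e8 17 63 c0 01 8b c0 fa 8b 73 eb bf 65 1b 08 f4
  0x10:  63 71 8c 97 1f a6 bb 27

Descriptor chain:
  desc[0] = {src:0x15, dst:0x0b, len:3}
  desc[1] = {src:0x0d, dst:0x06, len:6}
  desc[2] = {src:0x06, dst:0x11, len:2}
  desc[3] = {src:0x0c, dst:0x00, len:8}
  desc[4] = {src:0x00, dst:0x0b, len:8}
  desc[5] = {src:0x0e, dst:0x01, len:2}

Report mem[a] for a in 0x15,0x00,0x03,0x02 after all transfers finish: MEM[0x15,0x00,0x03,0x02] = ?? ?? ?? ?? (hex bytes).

D0: mem[0x0b..0x0d] <- [a6 bb 27]
D1: mem[0x06..0x0b] <- [27 08 f4 63 71 8c]
D2: mem[0x11..0x12] <- [27 08]
D3: mem[0x00..0x07] <- [bb 27 08 f4 63 27 08 97]
D4: mem[0x0b..0x12] <- [bb 27 08 f4 63 27 08 97]
D5: mem[0x01..0x02] <- [f4 63]
query mem[0x15]=0xa6, mem[0x00]=0xbb, mem[0x03]=0xf4, mem[0x02]=0x63

MEM[0x15,0x00,0x03,0x02] = a6 bb f4 63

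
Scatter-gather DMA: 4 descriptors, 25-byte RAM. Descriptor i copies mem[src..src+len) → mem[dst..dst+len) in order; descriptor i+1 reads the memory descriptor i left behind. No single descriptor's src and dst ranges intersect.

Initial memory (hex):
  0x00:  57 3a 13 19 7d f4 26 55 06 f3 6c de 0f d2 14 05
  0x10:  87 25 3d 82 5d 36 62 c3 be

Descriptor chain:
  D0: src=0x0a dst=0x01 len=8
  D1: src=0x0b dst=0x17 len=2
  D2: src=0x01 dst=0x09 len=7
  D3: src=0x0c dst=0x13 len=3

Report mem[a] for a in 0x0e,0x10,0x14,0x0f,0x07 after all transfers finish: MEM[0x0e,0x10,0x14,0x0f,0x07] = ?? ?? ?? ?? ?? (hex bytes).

D0: mem[0x01..0x08] <- [6c de 0f d2 14 05 87 25]
D1: mem[0x17..0x18] <- [de 0f]
D2: mem[0x09..0x0f] <- [6c de 0f d2 14 05 87]
D3: mem[0x13..0x15] <- [d2 14 05]
query mem[0x0e]=0x05, mem[0x10]=0x87, mem[0x14]=0x14, mem[0x0f]=0x87, mem[0x07]=0x87

MEM[0x0e,0x10,0x14,0x0f,0x07] = 05 87 14 87 87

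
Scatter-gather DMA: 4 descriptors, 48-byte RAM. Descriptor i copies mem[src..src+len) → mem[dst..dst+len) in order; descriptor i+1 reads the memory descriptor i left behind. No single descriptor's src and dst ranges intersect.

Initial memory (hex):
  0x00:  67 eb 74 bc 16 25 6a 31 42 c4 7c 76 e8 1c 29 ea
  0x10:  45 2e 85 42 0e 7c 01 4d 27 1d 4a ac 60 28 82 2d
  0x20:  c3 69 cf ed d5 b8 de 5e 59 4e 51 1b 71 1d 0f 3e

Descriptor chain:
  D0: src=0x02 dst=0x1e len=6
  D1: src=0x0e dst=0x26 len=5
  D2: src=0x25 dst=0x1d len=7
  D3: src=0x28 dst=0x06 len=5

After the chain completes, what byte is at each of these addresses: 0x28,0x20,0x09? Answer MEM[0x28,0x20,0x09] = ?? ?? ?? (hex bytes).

D0: mem[0x1e..0x23] <- [74 bc 16 25 6a 31]
D1: mem[0x26..0x2a] <- [29 ea 45 2e 85]
D2: mem[0x1d..0x23] <- [b8 29 ea 45 2e 85 1b]
D3: mem[0x06..0x0a] <- [45 2e 85 1b 71]
query mem[0x28]=0x45, mem[0x20]=0x45, mem[0x09]=0x1b

MEM[0x28,0x20,0x09] = 45 45 1b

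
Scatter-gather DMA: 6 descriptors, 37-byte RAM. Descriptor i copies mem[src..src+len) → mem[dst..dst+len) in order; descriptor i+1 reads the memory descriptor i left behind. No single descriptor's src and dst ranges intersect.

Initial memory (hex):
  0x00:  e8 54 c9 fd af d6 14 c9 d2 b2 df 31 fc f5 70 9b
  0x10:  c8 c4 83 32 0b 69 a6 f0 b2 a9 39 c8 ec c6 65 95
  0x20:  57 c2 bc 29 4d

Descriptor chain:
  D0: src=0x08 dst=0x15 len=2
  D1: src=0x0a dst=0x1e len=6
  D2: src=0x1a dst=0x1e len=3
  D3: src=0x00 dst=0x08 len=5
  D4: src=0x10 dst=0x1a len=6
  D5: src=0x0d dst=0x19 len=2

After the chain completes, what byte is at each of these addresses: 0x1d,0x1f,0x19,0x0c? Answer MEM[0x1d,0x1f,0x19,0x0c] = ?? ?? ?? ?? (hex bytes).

MEM[0x1d,0x1f,0x19,0x0c] = 32 d2 f5 af

  after D0: wrote 2B at 0x15 = d2b2
  after D1: wrote 6B at 0x1e = df31fcf5709b
  after D2: wrote 3B at 0x1e = 39c8ec
  after D3: wrote 5B at 0x08 = e854c9fdaf
  after D4: wrote 6B at 0x1a = c8c483320bd2
  after D5: wrote 2B at 0x19 = f570
query mem[0x1d]=0x32, mem[0x1f]=0xd2, mem[0x19]=0xf5, mem[0x0c]=0xaf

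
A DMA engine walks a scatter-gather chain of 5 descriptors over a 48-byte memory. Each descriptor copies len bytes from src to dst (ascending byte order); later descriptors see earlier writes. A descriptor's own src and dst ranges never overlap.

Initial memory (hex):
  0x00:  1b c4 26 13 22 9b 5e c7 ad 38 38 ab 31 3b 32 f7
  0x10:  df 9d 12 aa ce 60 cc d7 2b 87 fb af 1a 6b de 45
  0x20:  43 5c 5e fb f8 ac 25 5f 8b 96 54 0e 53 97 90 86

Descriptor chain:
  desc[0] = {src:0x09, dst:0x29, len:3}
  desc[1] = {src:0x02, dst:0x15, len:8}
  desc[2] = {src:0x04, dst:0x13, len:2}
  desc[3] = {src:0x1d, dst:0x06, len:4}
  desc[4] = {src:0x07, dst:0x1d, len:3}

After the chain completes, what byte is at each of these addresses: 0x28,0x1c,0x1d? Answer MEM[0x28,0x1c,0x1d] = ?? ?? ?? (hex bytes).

MEM[0x28,0x1c,0x1d] = 8b 38 de

D0: mem[0x29..0x2b] <- [38 38 ab]
D1: mem[0x15..0x1c] <- [26 13 22 9b 5e c7 ad 38]
D2: mem[0x13..0x14] <- [22 9b]
D3: mem[0x06..0x09] <- [6b de 45 43]
D4: mem[0x1d..0x1f] <- [de 45 43]
query mem[0x28]=0x8b, mem[0x1c]=0x38, mem[0x1d]=0xde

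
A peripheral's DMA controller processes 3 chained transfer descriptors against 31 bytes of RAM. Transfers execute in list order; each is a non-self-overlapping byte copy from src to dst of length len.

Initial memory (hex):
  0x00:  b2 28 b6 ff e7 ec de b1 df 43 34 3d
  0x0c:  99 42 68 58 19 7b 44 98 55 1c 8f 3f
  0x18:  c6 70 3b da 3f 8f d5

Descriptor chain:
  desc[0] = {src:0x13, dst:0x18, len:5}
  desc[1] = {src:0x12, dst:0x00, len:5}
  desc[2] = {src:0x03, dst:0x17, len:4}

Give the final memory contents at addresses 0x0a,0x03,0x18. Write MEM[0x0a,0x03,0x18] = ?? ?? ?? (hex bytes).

MEM[0x0a,0x03,0x18] = 34 1c 8f

[0] 0x13->0x18 len=5 : 98 55 1c 8f 3f
[1] 0x12->0x00 len=5 : 44 98 55 1c 8f
[2] 0x03->0x17 len=4 : 1c 8f ec de
query mem[0x0a]=0x34, mem[0x03]=0x1c, mem[0x18]=0x8f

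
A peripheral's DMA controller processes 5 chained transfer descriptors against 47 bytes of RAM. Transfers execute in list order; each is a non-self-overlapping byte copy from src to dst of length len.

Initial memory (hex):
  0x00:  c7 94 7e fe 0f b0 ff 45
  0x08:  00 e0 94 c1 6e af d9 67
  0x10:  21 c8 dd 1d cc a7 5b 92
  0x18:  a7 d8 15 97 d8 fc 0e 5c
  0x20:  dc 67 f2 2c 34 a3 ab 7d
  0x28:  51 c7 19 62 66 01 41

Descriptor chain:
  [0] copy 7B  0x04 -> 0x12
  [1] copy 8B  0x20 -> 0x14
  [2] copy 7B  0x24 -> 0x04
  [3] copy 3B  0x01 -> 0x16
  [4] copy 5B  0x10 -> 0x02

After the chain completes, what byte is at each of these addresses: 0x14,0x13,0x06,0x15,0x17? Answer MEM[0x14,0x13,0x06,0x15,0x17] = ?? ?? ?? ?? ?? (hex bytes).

MEM[0x14,0x13,0x06,0x15,0x17] = dc b0 dc 67 7e

#0 dst[0x12+7] := {0x0f,0xb0,0xff,0x45,0x00,0xe0,0x94}
#1 dst[0x14+8] := {0xdc,0x67,0xf2,0x2c,0x34,0xa3,0xab,0x7d}
#2 dst[0x04+7] := {0x34,0xa3,0xab,0x7d,0x51,0xc7,0x19}
#3 dst[0x16+3] := {0x94,0x7e,0xfe}
#4 dst[0x02+5] := {0x21,0xc8,0x0f,0xb0,0xdc}
query mem[0x14]=0xdc, mem[0x13]=0xb0, mem[0x06]=0xdc, mem[0x15]=0x67, mem[0x17]=0x7e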